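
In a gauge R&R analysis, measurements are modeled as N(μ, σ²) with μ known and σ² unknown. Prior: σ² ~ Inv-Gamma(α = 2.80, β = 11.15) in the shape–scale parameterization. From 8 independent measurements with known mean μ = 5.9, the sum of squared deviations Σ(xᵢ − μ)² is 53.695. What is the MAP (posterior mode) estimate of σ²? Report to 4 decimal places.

With known mean μ and an Inverse-Gamma(α, β) prior on σ², the Normal likelihood is conjugate: posterior is Inv-Gamma(α + n/2, β + Σ(xᵢ−μ)²/2).
Posterior: Inv-Gamma(2.80 + 8/2, 11.15 + 53.695/2) = Inv-Gamma(6.80, 37.9975).
Mode = β/(α+1) = 37.9975/7.80 = 4.8715.

4.8715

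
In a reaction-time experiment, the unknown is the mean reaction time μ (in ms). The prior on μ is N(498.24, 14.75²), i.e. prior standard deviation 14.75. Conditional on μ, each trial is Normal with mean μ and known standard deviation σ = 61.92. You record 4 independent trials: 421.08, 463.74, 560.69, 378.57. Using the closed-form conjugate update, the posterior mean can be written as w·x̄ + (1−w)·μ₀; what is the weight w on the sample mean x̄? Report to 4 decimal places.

For Normal data with known variance σ², a Normal(μ₀, σ₀²) prior on μ is conjugate. Posterior precision = 1/σ₀² + n/σ²; posterior mean is the precision-weighted average of μ₀ and x̄.
σ₀² = 14.75² = 217.5625, σ² = 61.92² = 3834.0864. Prior precision 1/σ₀² = 1/217.5625; data precision n/σ² = 4/3834.0864.
w = (n/σ²)/(1/σ₀² + n/σ²) = n·σ₀²/(σ² + n·σ₀²) = 4·217.5625/(3834.0864 + 4·217.5625) = 870.25/4704.3364 = 0.1850.

0.1850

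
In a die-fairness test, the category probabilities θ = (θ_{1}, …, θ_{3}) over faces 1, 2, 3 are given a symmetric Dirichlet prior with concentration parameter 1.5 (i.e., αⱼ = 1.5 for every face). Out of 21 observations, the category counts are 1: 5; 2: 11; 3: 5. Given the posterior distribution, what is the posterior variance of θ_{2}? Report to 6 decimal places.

0.009430

The Dirichlet prior is conjugate to the Multinomial likelihood: each posterior αⱼ = prior αⱼ + observed count nⱼ.
Posterior concentration: (6.5, 12.5, 6.5), total = 25.5.
Var[θ_j] = α_j(Σα−α_j)/((Σα)²(Σα+1)) = 12.5·13.0/(25.5²·26.5) = 0.009430.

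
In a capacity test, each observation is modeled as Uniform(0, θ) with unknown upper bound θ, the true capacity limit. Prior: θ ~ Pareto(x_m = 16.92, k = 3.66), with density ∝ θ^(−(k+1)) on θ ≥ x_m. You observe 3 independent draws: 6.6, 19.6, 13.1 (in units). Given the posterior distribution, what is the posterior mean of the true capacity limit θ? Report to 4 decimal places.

23.0629

A Pareto(scale x_m, shape k) prior on the upper bound θ of Uniform(0, θ) is conjugate: posterior is Pareto(max(x_m, max xᵢ), k + n).
Sample maximum = 19.6; prior scale x_m = 16.92 → posterior scale = max = 19.60.
Posterior shape = 3.66 + 3 = 6.66.
E[θ|data] = k·x_m/(k−1) = 6.66·19.60/5.66 = 23.0629.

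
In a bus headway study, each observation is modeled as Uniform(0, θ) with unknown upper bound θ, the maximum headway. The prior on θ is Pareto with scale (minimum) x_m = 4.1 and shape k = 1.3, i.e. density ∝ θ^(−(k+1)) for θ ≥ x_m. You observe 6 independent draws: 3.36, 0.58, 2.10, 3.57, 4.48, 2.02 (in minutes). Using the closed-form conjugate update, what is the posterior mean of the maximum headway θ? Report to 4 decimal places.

A Pareto(scale x_m, shape k) prior on the upper bound θ of Uniform(0, θ) is conjugate: posterior is Pareto(max(x_m, max xᵢ), k + n).
Sample maximum = 4.48; prior scale x_m = 4.1 → posterior scale = max = 4.48.
Posterior shape = 1.3 + 6 = 7.3.
E[θ|data] = k·x_m/(k−1) = 7.3·4.48/6.3 = 5.1911.

5.1911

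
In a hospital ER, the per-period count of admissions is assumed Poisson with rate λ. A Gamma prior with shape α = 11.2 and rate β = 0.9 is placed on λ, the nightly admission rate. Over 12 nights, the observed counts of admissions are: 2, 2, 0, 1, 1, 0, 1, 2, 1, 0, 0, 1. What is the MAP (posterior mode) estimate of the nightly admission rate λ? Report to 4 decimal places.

1.6434

With a Gamma(shape α, rate β) prior, the Poisson likelihood is conjugate: the posterior is Gamma(α + ΣXᵢ, β + n).
Sum of counts S = 11 over n = 12 nights.
Posterior: Gamma(α+S, β+n) = Gamma(11.2+11, 0.9+12) = Gamma(22.2, 12.9).
Mode of Gamma(α,β) for α≥1 is (α−1)/β = 21.2/12.9 = 1.6434.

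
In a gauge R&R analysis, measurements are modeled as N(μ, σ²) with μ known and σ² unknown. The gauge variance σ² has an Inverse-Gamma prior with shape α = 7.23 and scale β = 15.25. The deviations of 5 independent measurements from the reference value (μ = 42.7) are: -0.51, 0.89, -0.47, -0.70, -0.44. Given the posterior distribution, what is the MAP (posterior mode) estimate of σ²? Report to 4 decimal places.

With known mean μ and an Inverse-Gamma(α, β) prior on σ², the Normal likelihood is conjugate: posterior is Inv-Gamma(α + n/2, β + Σ(xᵢ−μ)²/2).
Σ(xᵢ−μ)² = (-0.51)² + (0.89)² + (-0.47)² + (-0.70)² + (-0.44)² = 1.9567.
Posterior: Inv-Gamma(7.23 + 5/2, 15.25 + 1.9567/2) = Inv-Gamma(9.73, 16.22835).
Mode = β/(α+1) = 16.22835/10.73 = 1.5124.

1.5124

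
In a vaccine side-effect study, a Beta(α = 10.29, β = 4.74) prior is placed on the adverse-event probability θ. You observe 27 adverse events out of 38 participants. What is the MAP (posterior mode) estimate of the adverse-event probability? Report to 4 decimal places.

0.7112

The Beta prior is conjugate to a Binomial/Bernoulli likelihood; the update adds successes to α and failures to β.
Posterior: Beta(α+k, β+n−k) = Beta(10.29+27, 4.74+11) = Beta(37.29, 15.74).
Mode of Beta(a,b) for a,b>1 is (a−1)/(a+b−2) = 36.29/51.03 = 0.7112.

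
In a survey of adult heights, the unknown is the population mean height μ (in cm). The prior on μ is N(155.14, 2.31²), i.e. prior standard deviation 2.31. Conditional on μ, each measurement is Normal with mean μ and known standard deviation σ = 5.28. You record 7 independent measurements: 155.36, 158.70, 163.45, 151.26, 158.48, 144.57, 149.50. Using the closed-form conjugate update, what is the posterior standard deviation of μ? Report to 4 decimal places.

1.5101

For Normal data with known variance σ², a Normal(μ₀, σ₀²) prior on μ is conjugate. Posterior precision = 1/σ₀² + n/σ²; posterior mean is the precision-weighted average of μ₀ and x̄.
σ₀² = 2.31² = 5.3361, σ² = 5.28² = 27.8784; σ² + n·σ₀² = 27.8784 + 7·5.3361 = 65.2311.
Posterior precision = 1/σ₀² + n/σ² = 1/5.3361 + 7/27.8784 = (σ² + n·σ₀²)/(σ₀²σ²) = 65.2311/(5.3361·27.8784); posterior variance σₙ² = σ₀²σ²/(σ² + n·σ₀²) = 5.3361·27.8784/65.2311 = 2.280537.
Posterior SD = √σₙ² = √(5.3361·27.8784/65.2311) = 1.5101.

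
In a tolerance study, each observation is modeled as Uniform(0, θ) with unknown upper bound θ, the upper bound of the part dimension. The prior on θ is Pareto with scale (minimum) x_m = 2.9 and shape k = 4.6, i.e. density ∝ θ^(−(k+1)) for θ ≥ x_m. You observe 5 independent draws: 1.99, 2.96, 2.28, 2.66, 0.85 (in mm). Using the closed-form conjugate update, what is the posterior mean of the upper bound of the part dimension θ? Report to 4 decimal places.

A Pareto(scale x_m, shape k) prior on the upper bound θ of Uniform(0, θ) is conjugate: posterior is Pareto(max(x_m, max xᵢ), k + n).
Sample maximum = 2.96; prior scale x_m = 2.9 → posterior scale = max = 2.96.
Posterior shape = 4.6 + 5 = 9.6.
E[θ|data] = k·x_m/(k−1) = 9.6·2.96/8.6 = 3.3042.

3.3042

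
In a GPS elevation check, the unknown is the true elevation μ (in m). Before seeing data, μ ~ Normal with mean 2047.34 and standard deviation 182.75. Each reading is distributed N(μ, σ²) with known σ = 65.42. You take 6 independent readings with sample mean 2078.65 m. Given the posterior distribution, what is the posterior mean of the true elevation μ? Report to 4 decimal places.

For Normal data with known variance σ², a Normal(μ₀, σ₀²) prior on μ is conjugate. Posterior precision = 1/σ₀² + n/σ²; posterior mean is the precision-weighted average of μ₀ and x̄.
n·x̄ = 6·2078.65 = 12471.9.
σ₀² = 182.75² = 33397.5625, σ² = 65.42² = 4279.7764; σ² + n·σ₀² = 4279.7764 + 6·33397.5625 = 204665.1514.
Posterior mean = (μ₀/σ₀² + n·x̄/σ²)/(1/σ₀² + n/σ²) = (σ²·μ₀ + σ₀²·n·x̄)/(σ² + n·σ₀²) = (4279.7764·2047.34 + 33397.5625·12471.9)/204665.1514 = 425293217.158526/204665.1514 = 2077.9953.

2077.9953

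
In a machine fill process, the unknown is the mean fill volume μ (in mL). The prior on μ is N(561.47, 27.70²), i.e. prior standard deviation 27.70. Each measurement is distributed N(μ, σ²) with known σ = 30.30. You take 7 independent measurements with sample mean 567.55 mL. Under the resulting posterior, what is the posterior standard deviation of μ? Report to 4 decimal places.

For Normal data with known variance σ², a Normal(μ₀, σ₀²) prior on μ is conjugate. Posterior precision = 1/σ₀² + n/σ²; posterior mean is the precision-weighted average of μ₀ and x̄.
σ₀² = 27.70² = 767.29, σ² = 30.30² = 918.09; σ² + n·σ₀² = 918.09 + 7·767.29 = 6289.12.
Posterior precision = 1/σ₀² + n/σ² = 1/767.29 + 7/918.09 = (σ² + n·σ₀²)/(σ₀²σ²) = 6289.12/(767.29·918.09); posterior variance σₙ² = σ₀²σ²/(σ² + n·σ₀²) = 767.29·918.09/6289.12 = 112.009514.
Posterior SD = √σₙ² = √(767.29·918.09/6289.12) = 10.5835.

10.5835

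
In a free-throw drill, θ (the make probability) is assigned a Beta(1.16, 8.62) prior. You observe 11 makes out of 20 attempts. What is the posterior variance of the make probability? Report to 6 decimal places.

The Beta prior is conjugate to a Binomial/Bernoulli likelihood; the update adds successes to α and failures to β.
Posterior: Beta(α+k, β+n−k) = Beta(1.16+11, 8.62+9) = Beta(12.16, 17.62).
Var = αβ/((α+β)²(α+β+1)) = 12.16·17.62/(29.78²·30.78) = 0.007849.

0.007849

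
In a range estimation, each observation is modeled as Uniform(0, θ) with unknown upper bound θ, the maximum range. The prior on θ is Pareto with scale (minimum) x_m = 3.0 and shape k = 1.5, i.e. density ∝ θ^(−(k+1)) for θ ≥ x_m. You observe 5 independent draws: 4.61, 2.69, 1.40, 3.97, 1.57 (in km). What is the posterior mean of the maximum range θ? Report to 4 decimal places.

A Pareto(scale x_m, shape k) prior on the upper bound θ of Uniform(0, θ) is conjugate: posterior is Pareto(max(x_m, max xᵢ), k + n).
Sample maximum = 4.61; prior scale x_m = 3.0 → posterior scale = max = 4.61.
Posterior shape = 1.5 + 5 = 6.5.
E[θ|data] = k·x_m/(k−1) = 6.5·4.61/5.5 = 5.4482.

5.4482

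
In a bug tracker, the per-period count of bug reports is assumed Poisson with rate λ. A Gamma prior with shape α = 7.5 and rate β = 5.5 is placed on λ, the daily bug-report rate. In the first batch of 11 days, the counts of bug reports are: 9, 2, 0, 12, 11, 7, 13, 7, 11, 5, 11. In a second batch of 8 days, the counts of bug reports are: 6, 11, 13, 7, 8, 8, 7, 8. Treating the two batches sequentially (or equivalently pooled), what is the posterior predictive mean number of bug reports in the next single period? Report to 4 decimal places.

6.6735

With a Gamma(shape α, rate β) prior, the Poisson likelihood is conjugate: the posterior is Gamma(α + ΣXᵢ, β + n).
Batch 1: sum of counts S = 88 over n = 11 days.
After batch 1: Gamma(α+S, β+n) = Gamma(7.5+88, 5.5+11) = Gamma(95.5, 16.5).
Batch 2: sum of counts S = 68 over n = 8 days.
After batch 2: Gamma(α+S, β+n) = Gamma(95.5+68, 16.5+8) = Gamma(163.5, 24.5).
The predictive distribution for one future period is NegBinom with mean α/β = 6.6735.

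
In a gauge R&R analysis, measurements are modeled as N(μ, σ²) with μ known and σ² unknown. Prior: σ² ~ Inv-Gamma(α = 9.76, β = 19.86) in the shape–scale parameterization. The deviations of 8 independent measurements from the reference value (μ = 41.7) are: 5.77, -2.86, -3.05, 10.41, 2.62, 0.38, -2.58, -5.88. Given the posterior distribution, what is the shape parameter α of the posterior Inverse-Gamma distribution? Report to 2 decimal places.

With known mean μ and an Inverse-Gamma(α, β) prior on σ², the Normal likelihood is conjugate: posterior is Inv-Gamma(α + n/2, β + Σ(xᵢ−μ)²/2).
Σ(xᵢ−μ)² = (5.77)² + (-2.86)² + (-3.05)² + (10.41)² + (2.62)² + (0.38)² + (-2.58)² + (-5.88)² = 207.3827.
Posterior: Inv-Gamma(9.76 + 8/2, 19.86 + 207.3827/2) = Inv-Gamma(13.76, 123.55135).
Posterior α = 13.76.

13.76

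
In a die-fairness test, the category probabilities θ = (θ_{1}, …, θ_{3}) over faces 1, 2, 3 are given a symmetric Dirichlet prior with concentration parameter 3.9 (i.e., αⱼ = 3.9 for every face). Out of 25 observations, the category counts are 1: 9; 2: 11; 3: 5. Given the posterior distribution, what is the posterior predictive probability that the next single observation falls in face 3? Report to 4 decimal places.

The Dirichlet prior is conjugate to the Multinomial likelihood: each posterior αⱼ = prior αⱼ + observed count nⱼ.
Posterior concentration: (12.9, 14.9, 8.9), total = 36.7.
P(next = 3 | data) = α_{3}/Σα = 0.2425.

0.2425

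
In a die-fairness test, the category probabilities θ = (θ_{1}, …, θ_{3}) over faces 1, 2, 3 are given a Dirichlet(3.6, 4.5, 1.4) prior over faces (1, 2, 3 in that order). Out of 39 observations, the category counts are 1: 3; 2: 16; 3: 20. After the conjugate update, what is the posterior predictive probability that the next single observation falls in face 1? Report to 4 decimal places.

The Dirichlet prior is conjugate to the Multinomial likelihood: each posterior αⱼ = prior αⱼ + observed count nⱼ.
Posterior concentration: (6.6, 20.5, 21.4), total = 48.5.
P(next = 1 | data) = α_{1}/Σα = 0.1361.

0.1361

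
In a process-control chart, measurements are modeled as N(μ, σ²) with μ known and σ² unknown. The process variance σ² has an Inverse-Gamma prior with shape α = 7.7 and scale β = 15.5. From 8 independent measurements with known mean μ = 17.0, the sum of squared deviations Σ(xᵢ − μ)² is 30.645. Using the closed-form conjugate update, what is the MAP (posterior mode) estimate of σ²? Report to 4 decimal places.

2.4270

With known mean μ and an Inverse-Gamma(α, β) prior on σ², the Normal likelihood is conjugate: posterior is Inv-Gamma(α + n/2, β + Σ(xᵢ−μ)²/2).
Posterior: Inv-Gamma(7.7 + 8/2, 15.5 + 30.645/2) = Inv-Gamma(11.70, 30.8225).
Mode = β/(α+1) = 30.8225/12.70 = 2.4270.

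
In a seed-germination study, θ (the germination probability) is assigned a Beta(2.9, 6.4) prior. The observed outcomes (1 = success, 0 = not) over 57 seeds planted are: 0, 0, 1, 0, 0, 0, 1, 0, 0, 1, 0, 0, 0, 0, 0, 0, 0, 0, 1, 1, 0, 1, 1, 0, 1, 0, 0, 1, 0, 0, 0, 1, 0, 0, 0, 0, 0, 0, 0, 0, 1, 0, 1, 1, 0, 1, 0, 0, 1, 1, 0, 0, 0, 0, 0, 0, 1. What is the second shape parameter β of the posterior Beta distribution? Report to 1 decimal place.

46.4

The Beta prior is conjugate to a Binomial/Bernoulli likelihood; the update adds successes to α and failures to β.
Posterior: Beta(α+k, β+n−k) = Beta(2.9+17, 6.4+40) = Beta(19.9, 46.4).
Posterior β = 46.4.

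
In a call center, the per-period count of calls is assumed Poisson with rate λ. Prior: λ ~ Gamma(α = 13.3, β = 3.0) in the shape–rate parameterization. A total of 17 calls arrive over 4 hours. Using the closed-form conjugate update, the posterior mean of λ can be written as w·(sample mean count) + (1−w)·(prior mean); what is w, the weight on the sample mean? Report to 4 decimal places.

With a Gamma(shape α, rate β) prior, the Poisson likelihood is conjugate: the posterior is Gamma(α + ΣXᵢ, β + n).
Posterior mean = (α₀+S)/(β₀+n) = [n/(β₀+n)]·(S/n) + [β₀/(β₀+n)]·(α₀/β₀), so only n and β₀ enter the weight.
Weight on data w = n/(β₀+n) = 4/(3.0+4) = 4/7.0 = 0.5714.

0.5714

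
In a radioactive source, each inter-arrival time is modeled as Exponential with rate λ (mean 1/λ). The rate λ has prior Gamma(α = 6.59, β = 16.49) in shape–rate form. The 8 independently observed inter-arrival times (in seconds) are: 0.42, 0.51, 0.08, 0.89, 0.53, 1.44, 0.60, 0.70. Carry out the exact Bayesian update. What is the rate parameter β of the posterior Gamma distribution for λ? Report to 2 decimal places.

With a Gamma(shape α, rate β) prior on the exponential rate λ, the posterior after n observations with total T = Σxᵢ is Gamma(α+n, β+T).
Sum of observations T = 5.17 seconds; n = 8.
Posterior: Gamma(6.59+8, 16.49+5.17) = Gamma(14.59, 21.66).
Posterior β = 21.66.

21.66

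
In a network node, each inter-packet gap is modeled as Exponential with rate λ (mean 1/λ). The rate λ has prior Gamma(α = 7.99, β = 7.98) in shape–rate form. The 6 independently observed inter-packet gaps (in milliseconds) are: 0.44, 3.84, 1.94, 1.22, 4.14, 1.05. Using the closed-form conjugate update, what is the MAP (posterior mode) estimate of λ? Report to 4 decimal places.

0.6303

With a Gamma(shape α, rate β) prior on the exponential rate λ, the posterior after n observations with total T = Σxᵢ is Gamma(α+n, β+T).
Sum of observations T = 12.63 milliseconds; n = 6.
Posterior: Gamma(7.99+6, 7.98+12.63) = Gamma(13.99, 20.61).
Mode = (α−1)/β = 0.6303.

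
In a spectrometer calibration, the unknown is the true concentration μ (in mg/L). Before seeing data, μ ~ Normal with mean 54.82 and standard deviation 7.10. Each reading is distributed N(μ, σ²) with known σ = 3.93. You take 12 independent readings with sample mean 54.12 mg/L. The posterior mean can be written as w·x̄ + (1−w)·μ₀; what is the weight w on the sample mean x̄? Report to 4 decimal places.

0.9751

For Normal data with known variance σ², a Normal(μ₀, σ₀²) prior on μ is conjugate. Posterior precision = 1/σ₀² + n/σ²; posterior mean is the precision-weighted average of μ₀ and x̄.
σ₀² = 7.10² = 50.41, σ² = 3.93² = 15.4449. Prior precision 1/σ₀² = 1/50.41; data precision n/σ² = 12/15.4449.
w = (n/σ²)/(1/σ₀² + n/σ²) = n·σ₀²/(σ² + n·σ₀²) = 12·50.41/(15.4449 + 12·50.41) = 604.92/620.3649 = 0.9751.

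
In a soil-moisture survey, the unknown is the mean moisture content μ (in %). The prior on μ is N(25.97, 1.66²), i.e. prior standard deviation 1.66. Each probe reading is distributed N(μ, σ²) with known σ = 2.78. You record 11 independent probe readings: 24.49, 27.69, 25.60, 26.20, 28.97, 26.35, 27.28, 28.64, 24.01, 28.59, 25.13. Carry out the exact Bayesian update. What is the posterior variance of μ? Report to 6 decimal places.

For Normal data with known variance σ², a Normal(μ₀, σ₀²) prior on μ is conjugate. Posterior precision = 1/σ₀² + n/σ²; posterior mean is the precision-weighted average of μ₀ and x̄.
σ₀² = 1.66² = 2.7556, σ² = 2.78² = 7.7284; σ² + n·σ₀² = 7.7284 + 11·2.7556 = 38.04.
Posterior precision = 1/σ₀² + n/σ² = 1/2.7556 + 11/7.7284 = (σ² + n·σ₀²)/(σ₀²σ²) = 38.04/(2.7556·7.7284); posterior variance σₙ² = σ₀²σ²/(σ² + n·σ₀²) = 2.7556·7.7284/38.04 = 0.559842.

0.559842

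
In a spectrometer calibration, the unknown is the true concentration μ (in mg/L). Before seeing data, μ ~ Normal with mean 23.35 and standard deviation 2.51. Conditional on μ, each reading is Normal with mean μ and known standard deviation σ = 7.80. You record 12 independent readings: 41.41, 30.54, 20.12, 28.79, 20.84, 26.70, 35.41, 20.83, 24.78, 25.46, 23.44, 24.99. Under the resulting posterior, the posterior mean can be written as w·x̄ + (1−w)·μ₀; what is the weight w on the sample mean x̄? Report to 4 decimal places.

For Normal data with known variance σ², a Normal(μ₀, σ₀²) prior on μ is conjugate. Posterior precision = 1/σ₀² + n/σ²; posterior mean is the precision-weighted average of μ₀ and x̄.
σ₀² = 2.51² = 6.3001, σ² = 7.80² = 60.84. Prior precision 1/σ₀² = 1/6.3001; data precision n/σ² = 12/60.84.
w = (n/σ²)/(1/σ₀² + n/σ²) = n·σ₀²/(σ² + n·σ₀²) = 12·6.3001/(60.84 + 12·6.3001) = 75.6012/136.4412 = 0.5541.

0.5541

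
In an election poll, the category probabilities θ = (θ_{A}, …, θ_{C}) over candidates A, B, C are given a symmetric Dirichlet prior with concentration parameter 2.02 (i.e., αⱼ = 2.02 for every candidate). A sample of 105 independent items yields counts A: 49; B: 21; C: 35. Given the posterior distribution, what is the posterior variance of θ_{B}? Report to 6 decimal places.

The Dirichlet prior is conjugate to the Multinomial likelihood: each posterior αⱼ = prior αⱼ + observed count nⱼ.
Posterior concentration: (51.02, 23.02, 37.02), total = 111.06.
Var[θ_j] = α_j(Σα−α_j)/((Σα)²(Σα+1)) = 23.02·88.04/(111.06²·112.06) = 0.001466.

0.001466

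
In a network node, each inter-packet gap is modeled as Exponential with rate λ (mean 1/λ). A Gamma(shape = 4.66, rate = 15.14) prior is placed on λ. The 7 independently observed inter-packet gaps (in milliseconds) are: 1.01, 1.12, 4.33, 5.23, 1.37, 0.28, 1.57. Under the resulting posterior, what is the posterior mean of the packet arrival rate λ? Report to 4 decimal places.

0.3880

With a Gamma(shape α, rate β) prior on the exponential rate λ, the posterior after n observations with total T = Σxᵢ is Gamma(α+n, β+T).
Sum of observations T = 14.91 milliseconds; n = 7.
Posterior: Gamma(4.66+7, 15.14+14.91) = Gamma(11.66, 30.05).
Posterior mean of λ = α/β = 11.66/30.05 = 0.3880.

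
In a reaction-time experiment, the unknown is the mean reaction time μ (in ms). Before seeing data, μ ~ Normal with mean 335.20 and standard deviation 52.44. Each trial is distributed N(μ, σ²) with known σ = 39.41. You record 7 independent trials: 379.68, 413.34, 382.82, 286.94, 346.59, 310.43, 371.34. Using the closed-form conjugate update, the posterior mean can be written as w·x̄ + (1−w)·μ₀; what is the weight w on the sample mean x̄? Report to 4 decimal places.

For Normal data with known variance σ², a Normal(μ₀, σ₀²) prior on μ is conjugate. Posterior precision = 1/σ₀² + n/σ²; posterior mean is the precision-weighted average of μ₀ and x̄.
σ₀² = 52.44² = 2749.9536, σ² = 39.41² = 1553.1481. Prior precision 1/σ₀² = 1/2749.9536; data precision n/σ² = 7/1553.1481.
w = (n/σ²)/(1/σ₀² + n/σ²) = n·σ₀²/(σ² + n·σ₀²) = 7·2749.9536/(1553.1481 + 7·2749.9536) = 19249.6752/20802.8233 = 0.9253.

0.9253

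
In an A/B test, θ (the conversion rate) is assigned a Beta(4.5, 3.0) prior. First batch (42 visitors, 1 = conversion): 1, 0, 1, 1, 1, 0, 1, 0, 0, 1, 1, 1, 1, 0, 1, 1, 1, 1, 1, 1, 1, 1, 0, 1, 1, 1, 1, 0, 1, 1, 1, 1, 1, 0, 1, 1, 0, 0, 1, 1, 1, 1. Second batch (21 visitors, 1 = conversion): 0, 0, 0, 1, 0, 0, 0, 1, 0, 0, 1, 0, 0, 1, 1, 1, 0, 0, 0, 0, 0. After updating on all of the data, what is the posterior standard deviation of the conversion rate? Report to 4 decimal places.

The Beta prior is conjugate to a Binomial/Bernoulli likelihood; the update adds successes to α and failures to β.
After batch 1: Beta(4.5+32, 3.0+10) = Beta(36.5, 13.0).
After batch 2: Beta(36.5+6, 13.0+15) = Beta(42.5, 28.0).
Var = αβ/((α+β)²(α+β+1)) = 42.5·28.0/(70.5²·71.5) = 0.00334860; SD = √0.00334860 = 0.0579.

0.0579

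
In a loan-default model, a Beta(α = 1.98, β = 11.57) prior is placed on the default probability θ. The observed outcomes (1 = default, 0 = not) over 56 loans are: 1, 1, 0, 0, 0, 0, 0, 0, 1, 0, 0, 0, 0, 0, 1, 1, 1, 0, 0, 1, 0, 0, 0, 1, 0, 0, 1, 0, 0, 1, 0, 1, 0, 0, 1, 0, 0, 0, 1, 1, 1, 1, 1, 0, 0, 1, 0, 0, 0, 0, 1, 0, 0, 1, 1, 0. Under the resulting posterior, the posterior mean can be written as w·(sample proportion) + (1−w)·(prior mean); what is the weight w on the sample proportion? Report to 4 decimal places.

0.8052

The Beta prior is conjugate to a Binomial/Bernoulli likelihood; the update adds successes to α and failures to β.
Posterior mean = (α₀+k)/(α₀+β₀+n) = [n/(α₀+β₀+n)]·(k/n) + [(α₀+β₀)/(α₀+β₀+n)]·α₀/(α₀+β₀), so only n and the prior enter the weight.
The weight on the data is w = n/(α₀+β₀+n) = 56/(1.98+11.57+56) = 56/69.55 = 0.8052.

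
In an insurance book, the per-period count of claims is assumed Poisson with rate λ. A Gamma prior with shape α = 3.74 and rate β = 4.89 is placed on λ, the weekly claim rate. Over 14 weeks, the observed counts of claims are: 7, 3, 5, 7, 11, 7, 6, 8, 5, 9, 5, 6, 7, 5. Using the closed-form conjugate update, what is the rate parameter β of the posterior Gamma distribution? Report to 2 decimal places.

With a Gamma(shape α, rate β) prior, the Poisson likelihood is conjugate: the posterior is Gamma(α + ΣXᵢ, β + n).
Sum of counts S = 91 over n = 14 weeks.
Posterior: Gamma(α+S, β+n) = Gamma(3.74+91, 4.89+14) = Gamma(94.74, 18.89).
Posterior β = 18.89.

18.89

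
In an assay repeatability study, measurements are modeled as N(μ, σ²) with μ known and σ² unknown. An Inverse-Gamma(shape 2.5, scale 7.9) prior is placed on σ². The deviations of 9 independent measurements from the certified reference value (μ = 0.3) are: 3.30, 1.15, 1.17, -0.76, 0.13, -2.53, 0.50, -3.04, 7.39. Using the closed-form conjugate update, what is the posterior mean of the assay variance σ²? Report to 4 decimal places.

8.3734

With known mean μ and an Inverse-Gamma(α, β) prior on σ², the Normal likelihood is conjugate: posterior is Inv-Gamma(α + n/2, β + Σ(xᵢ−μ)²/2).
Σ(xᵢ−μ)² = (3.30)² + (1.15)² + (1.17)² + (-0.76)² + (0.13)² + (-2.53)² + (0.50)² + (-3.04)² + (7.39)² = 84.6805.
Posterior: Inv-Gamma(2.5 + 9/2, 7.9 + 84.6805/2) = Inv-Gamma(7.00, 50.24025).
E[σ²|data] = β/(α−1) = 50.24025/6.00 = 8.3734.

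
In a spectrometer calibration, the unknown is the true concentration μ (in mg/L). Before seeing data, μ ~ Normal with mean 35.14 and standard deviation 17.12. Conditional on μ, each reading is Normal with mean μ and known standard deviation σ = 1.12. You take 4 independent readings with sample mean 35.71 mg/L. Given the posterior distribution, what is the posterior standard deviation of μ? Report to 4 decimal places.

0.5597

For Normal data with known variance σ², a Normal(μ₀, σ₀²) prior on μ is conjugate. Posterior precision = 1/σ₀² + n/σ²; posterior mean is the precision-weighted average of μ₀ and x̄.
σ₀² = 17.12² = 293.0944, σ² = 1.12² = 1.2544; σ² + n·σ₀² = 1.2544 + 4·293.0944 = 1173.632.
Posterior precision = 1/σ₀² + n/σ² = 1/293.0944 + 4/1.2544 = (σ² + n·σ₀²)/(σ₀²σ²) = 1173.632/(293.0944·1.2544); posterior variance σₙ² = σ₀²σ²/(σ² + n·σ₀²) = 293.0944·1.2544/1173.632 = 0.313265.
Posterior SD = √σₙ² = √(293.0944·1.2544/1173.632) = 0.5597.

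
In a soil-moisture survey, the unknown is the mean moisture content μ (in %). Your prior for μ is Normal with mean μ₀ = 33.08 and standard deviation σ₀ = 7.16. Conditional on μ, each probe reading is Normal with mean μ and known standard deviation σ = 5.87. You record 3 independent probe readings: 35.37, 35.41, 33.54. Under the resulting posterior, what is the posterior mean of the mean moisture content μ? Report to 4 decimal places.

For Normal data with known variance σ², a Normal(μ₀, σ₀²) prior on μ is conjugate. Posterior precision = 1/σ₀² + n/σ²; posterior mean is the precision-weighted average of μ₀ and x̄.
Σxᵢ = 35.37 + 35.41 + 33.54 = 104.32, so n·x̄ = 104.32.
σ₀² = 7.16² = 51.2656, σ² = 5.87² = 34.4569; σ² + n·σ₀² = 34.4569 + 3·51.2656 = 188.2537.
Posterior mean = (μ₀/σ₀² + n·x̄/σ²)/(1/σ₀² + n/σ²) = (σ²·μ₀ + σ₀²·n·x̄)/(σ² + n·σ₀²) = (34.4569·33.08 + 51.2656·104.32)/188.2537 = 6487.861644/188.2537 = 34.4634.

34.4634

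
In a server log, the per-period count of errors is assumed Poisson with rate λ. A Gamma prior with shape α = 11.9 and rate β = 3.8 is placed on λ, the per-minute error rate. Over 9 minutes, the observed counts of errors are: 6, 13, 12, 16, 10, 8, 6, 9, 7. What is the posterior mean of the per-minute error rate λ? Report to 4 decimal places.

With a Gamma(shape α, rate β) prior, the Poisson likelihood is conjugate: the posterior is Gamma(α + ΣXᵢ, β + n).
Sum of counts S = 87 over n = 9 minutes.
Posterior: Gamma(α+S, β+n) = Gamma(11.9+87, 3.8+9) = Gamma(98.9, 12.8).
Posterior mean = α/β = 98.9/12.8 = 7.7266.

7.7266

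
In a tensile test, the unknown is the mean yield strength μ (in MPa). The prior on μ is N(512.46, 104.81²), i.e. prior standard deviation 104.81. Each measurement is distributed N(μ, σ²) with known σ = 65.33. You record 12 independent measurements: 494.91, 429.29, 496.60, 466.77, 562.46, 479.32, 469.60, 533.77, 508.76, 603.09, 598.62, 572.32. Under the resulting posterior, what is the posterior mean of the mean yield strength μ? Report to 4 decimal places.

For Normal data with known variance σ², a Normal(μ₀, σ₀²) prior on μ is conjugate. Posterior precision = 1/σ₀² + n/σ²; posterior mean is the precision-weighted average of μ₀ and x̄.
Σxᵢ = 494.91 + 429.29 + 496.60 + 466.77 + 562.46 + 479.32 + 469.60 + 533.77 + 508.76 + 603.09 + 598.62 + 572.32 = 6215.51, so n·x̄ = 6215.51.
σ₀² = 104.81² = 10985.1361, σ² = 65.33² = 4268.0089; σ² + n·σ₀² = 4268.0089 + 12·10985.1361 = 136089.6421.
Posterior mean = (μ₀/σ₀² + n·x̄/σ²)/(1/σ₀² + n/σ²) = (σ²·μ₀ + σ₀²·n·x̄)/(σ² + n·σ₀²) = (4268.0089·512.46 + 10985.1361·6215.51)/136089.6421 = 70465407.121805/136089.6421 = 517.7867.

517.7867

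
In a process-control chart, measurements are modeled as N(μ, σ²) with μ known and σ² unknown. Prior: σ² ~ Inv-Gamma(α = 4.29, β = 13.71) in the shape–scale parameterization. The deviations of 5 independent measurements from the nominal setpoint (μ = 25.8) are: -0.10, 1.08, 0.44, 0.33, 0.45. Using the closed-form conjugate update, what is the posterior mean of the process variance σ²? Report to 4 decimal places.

2.5131

With known mean μ and an Inverse-Gamma(α, β) prior on σ², the Normal likelihood is conjugate: posterior is Inv-Gamma(α + n/2, β + Σ(xᵢ−μ)²/2).
Σ(xᵢ−μ)² = (-0.10)² + (1.08)² + (0.44)² + (0.33)² + (0.45)² = 1.6814.
Posterior: Inv-Gamma(4.29 + 5/2, 13.71 + 1.6814/2) = Inv-Gamma(6.79, 14.55070).
E[σ²|data] = β/(α−1) = 14.55070/5.79 = 2.5131.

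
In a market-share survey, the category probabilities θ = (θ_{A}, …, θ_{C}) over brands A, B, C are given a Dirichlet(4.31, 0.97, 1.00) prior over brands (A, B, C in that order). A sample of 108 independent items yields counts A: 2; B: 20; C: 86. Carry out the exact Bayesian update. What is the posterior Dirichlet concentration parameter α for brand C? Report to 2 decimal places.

The Dirichlet prior is conjugate to the Multinomial likelihood: each posterior αⱼ = prior αⱼ + observed count nⱼ.
Posterior concentration: (6.31, 20.97, 87.00), total = 114.28.
α_{C} = 1.00 + 86 = 87.00.

87.00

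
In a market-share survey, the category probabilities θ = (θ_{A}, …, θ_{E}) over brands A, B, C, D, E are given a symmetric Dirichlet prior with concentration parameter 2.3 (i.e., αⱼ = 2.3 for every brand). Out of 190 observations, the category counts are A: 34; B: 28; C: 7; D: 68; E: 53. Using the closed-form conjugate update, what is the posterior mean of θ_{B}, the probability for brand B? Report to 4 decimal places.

0.1504

The Dirichlet prior is conjugate to the Multinomial likelihood: each posterior αⱼ = prior αⱼ + observed count nⱼ.
Posterior concentration: (36.3, 30.3, 9.3, 70.3, 55.3), total = 201.5.
E[θ_{B}|data] = α_{B}/Σα = 30.3/201.5 = 0.1504.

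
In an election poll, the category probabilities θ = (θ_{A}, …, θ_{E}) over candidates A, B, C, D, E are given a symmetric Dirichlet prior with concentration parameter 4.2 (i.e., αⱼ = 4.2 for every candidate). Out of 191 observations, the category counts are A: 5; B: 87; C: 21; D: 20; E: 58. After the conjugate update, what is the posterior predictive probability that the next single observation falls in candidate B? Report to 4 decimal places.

The Dirichlet prior is conjugate to the Multinomial likelihood: each posterior αⱼ = prior αⱼ + observed count nⱼ.
Posterior concentration: (9.2, 91.2, 25.2, 24.2, 62.2), total = 212.0.
P(next = B | data) = α_{B}/Σα = 0.4302.

0.4302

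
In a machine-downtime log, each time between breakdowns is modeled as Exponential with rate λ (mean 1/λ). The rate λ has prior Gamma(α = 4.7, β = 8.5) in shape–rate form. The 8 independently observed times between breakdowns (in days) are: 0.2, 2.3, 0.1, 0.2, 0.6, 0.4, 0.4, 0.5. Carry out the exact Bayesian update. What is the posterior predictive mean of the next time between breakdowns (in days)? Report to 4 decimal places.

With a Gamma(shape α, rate β) prior on the exponential rate λ, the posterior after n observations with total T = Σxᵢ is Gamma(α+n, β+T).
Sum of observations T = 4.7 days; n = 8.
Posterior: Gamma(4.7+8, 8.5+4.7) = Gamma(12.7, 13.2).
The predictive distribution for the next observation is Lomax; its mean is β/(α−1) = 13.2/11.7 = 1.1282.

1.1282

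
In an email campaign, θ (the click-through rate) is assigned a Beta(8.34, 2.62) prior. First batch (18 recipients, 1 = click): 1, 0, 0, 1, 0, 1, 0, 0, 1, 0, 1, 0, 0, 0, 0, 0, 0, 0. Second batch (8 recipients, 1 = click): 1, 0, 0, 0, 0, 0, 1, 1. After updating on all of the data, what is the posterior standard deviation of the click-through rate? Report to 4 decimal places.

0.0806

The Beta prior is conjugate to a Binomial/Bernoulli likelihood; the update adds successes to α and failures to β.
After batch 1: Beta(8.34+5, 2.62+13) = Beta(13.34, 15.62).
After batch 2: Beta(13.34+3, 15.62+5) = Beta(16.34, 20.62).
Var = αβ/((α+β)²(α+β+1)) = 16.34·20.62/(36.96²·37.96) = 0.00649756; SD = √0.00649756 = 0.0806.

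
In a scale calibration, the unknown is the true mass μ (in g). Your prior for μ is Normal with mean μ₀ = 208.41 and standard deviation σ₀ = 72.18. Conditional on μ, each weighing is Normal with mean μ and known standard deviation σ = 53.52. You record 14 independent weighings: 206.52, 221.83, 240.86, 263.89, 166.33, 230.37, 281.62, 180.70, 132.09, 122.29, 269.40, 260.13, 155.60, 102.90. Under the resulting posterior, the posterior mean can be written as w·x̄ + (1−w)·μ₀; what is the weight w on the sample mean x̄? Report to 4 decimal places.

0.9622

For Normal data with known variance σ², a Normal(μ₀, σ₀²) prior on μ is conjugate. Posterior precision = 1/σ₀² + n/σ²; posterior mean is the precision-weighted average of μ₀ and x̄.
σ₀² = 72.18² = 5209.9524, σ² = 53.52² = 2864.3904. Prior precision 1/σ₀² = 1/5209.9524; data precision n/σ² = 14/2864.3904.
w = (n/σ²)/(1/σ₀² + n/σ²) = n·σ₀²/(σ² + n·σ₀²) = 14·5209.9524/(2864.3904 + 14·5209.9524) = 72939.3336/75803.724 = 0.9622.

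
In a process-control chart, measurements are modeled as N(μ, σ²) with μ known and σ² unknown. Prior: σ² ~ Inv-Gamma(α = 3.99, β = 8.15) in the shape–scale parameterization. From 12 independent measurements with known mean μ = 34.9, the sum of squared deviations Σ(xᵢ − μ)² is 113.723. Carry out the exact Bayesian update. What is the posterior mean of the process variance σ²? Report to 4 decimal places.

7.2315

With known mean μ and an Inverse-Gamma(α, β) prior on σ², the Normal likelihood is conjugate: posterior is Inv-Gamma(α + n/2, β + Σ(xᵢ−μ)²/2).
Posterior: Inv-Gamma(3.99 + 12/2, 8.15 + 113.723/2) = Inv-Gamma(9.99, 65.0115).
E[σ²|data] = β/(α−1) = 65.0115/8.99 = 7.2315.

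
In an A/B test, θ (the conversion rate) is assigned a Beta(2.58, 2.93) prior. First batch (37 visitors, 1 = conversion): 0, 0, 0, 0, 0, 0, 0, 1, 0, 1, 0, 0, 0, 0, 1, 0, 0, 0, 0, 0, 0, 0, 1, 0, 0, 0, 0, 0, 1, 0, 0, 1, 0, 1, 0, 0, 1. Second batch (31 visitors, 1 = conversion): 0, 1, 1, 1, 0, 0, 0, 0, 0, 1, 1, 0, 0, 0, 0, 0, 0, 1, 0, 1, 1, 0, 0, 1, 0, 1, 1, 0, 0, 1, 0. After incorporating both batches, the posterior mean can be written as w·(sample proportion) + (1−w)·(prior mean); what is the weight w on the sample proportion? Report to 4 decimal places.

The Beta prior is conjugate to a Binomial/Bernoulli likelihood; the update adds successes to α and failures to β.
Total number of visitors: n = 37 + 31 = 68.
Posterior mean = (α₀+k)/(α₀+β₀+n) = [n/(α₀+β₀+n)]·(k/n) + [(α₀+β₀)/(α₀+β₀+n)]·α₀/(α₀+β₀), so only n and the prior enter the weight.
The weight on the data is w = n/(α₀+β₀+n) = 68/(2.58+2.93+68) = 68/73.51 = 0.9250.

0.9250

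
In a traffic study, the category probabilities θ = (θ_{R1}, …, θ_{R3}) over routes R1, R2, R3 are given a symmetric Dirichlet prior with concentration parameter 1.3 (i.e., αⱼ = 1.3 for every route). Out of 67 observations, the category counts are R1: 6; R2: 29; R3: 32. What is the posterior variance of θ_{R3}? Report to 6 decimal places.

0.003464

The Dirichlet prior is conjugate to the Multinomial likelihood: each posterior αⱼ = prior αⱼ + observed count nⱼ.
Posterior concentration: (7.3, 30.3, 33.3), total = 70.9.
Var[θ_j] = α_j(Σα−α_j)/((Σα)²(Σα+1)) = 33.3·37.6/(70.9²·71.9) = 0.003464.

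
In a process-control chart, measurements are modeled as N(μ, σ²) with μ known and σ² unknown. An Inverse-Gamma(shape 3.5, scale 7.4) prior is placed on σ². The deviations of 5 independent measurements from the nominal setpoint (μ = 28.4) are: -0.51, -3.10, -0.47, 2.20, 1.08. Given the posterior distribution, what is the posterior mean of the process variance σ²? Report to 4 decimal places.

With known mean μ and an Inverse-Gamma(α, β) prior on σ², the Normal likelihood is conjugate: posterior is Inv-Gamma(α + n/2, β + Σ(xᵢ−μ)²/2).
Σ(xᵢ−μ)² = (-0.51)² + (-3.10)² + (-0.47)² + (2.20)² + (1.08)² = 16.0974.
Posterior: Inv-Gamma(3.5 + 5/2, 7.4 + 16.0974/2) = Inv-Gamma(6.00, 15.44870).
E[σ²|data] = β/(α−1) = 15.44870/5.00 = 3.0897.

3.0897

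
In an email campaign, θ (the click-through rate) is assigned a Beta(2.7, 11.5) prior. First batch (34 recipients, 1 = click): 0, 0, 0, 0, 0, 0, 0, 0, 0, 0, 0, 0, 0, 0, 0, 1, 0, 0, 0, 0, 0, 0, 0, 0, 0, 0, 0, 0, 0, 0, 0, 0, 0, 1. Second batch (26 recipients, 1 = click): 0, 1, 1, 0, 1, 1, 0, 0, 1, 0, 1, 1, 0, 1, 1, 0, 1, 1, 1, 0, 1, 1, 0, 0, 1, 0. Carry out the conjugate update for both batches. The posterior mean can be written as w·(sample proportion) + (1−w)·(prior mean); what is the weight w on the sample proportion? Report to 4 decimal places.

The Beta prior is conjugate to a Binomial/Bernoulli likelihood; the update adds successes to α and failures to β.
Total number of recipients: n = 34 + 26 = 60.
Posterior mean = (α₀+k)/(α₀+β₀+n) = [n/(α₀+β₀+n)]·(k/n) + [(α₀+β₀)/(α₀+β₀+n)]·α₀/(α₀+β₀), so only n and the prior enter the weight.
The weight on the data is w = n/(α₀+β₀+n) = 60/(2.7+11.5+60) = 60/74.2 = 0.8086.

0.8086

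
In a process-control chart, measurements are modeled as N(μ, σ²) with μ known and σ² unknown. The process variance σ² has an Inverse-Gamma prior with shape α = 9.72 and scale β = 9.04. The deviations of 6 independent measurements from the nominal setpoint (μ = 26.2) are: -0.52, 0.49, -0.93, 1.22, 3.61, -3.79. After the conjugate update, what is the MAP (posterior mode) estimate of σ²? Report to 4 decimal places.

With known mean μ and an Inverse-Gamma(α, β) prior on σ², the Normal likelihood is conjugate: posterior is Inv-Gamma(α + n/2, β + Σ(xᵢ−μ)²/2).
Σ(xᵢ−μ)² = (-0.52)² + (0.49)² + (-0.93)² + (1.22)² + (3.61)² + (-3.79)² = 30.2600.
Posterior: Inv-Gamma(9.72 + 6/2, 9.04 + 30.2600/2) = Inv-Gamma(12.72, 24.17000).
Mode = β/(α+1) = 24.17000/13.72 = 1.7617.

1.7617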